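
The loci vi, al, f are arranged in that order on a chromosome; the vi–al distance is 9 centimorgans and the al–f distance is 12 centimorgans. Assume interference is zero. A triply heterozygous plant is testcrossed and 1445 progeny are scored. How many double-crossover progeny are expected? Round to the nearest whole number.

Map distances give recombination frequencies of 0.090 and 0.120 for the two intervals.
With no interference, expected double-crossover frequency = 0.090 × 0.120 = 0.01080.
Expected number = 0.01080 × 1445 = 15.61 ≈ 16.

16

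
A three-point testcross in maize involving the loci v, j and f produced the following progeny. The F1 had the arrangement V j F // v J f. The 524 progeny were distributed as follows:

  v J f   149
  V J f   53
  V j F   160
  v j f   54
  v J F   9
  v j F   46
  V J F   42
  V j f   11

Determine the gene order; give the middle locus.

The two rarest classes, V j f and v J F, are the double crossovers. Comparing them with the parentals, only the f allele has switched, so f is the middle locus and the order is j – f – v.

f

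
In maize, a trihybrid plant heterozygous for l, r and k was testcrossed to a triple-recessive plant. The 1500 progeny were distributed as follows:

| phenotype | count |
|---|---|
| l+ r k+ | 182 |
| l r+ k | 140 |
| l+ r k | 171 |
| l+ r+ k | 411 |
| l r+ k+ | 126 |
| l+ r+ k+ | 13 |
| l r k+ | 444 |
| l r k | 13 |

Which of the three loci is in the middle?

The two most frequent reciprocal classes, l+ r+ k and l r k+, are the parental types, so the F1 was l+ r+ k / l r k+.
The two rarest classes, l+ r+ k+ and l r k, are the double crossovers. Comparing them with the parentals, only the k allele has switched, so k is the middle locus and the order is l – k – r.

k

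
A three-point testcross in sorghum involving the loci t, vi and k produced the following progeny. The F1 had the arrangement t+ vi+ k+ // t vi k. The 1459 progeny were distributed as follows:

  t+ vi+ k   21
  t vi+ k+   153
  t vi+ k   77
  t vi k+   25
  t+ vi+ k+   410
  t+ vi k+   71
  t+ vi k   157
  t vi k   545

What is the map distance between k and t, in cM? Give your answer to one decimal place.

The two rarest classes, t+ vi+ k and t vi k+, are the double crossovers. Comparing them with the parentals, only the k allele has switched, so k is the middle locus and the order is vi – k – t.
Crossovers in the k–t interval produce the single-crossover classes t vi+ k+ and t+ vi k (153 + 157 = 310) plus the double crossovers (46).
RF(k–t) = (310 + 46) / 1459 = 356/1459 = 0.2440 → 24.4 cM.

24.4 cM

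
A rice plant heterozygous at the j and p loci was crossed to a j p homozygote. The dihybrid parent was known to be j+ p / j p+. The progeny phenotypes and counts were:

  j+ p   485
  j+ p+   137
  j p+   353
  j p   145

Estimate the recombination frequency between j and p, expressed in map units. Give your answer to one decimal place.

25.2 map units

The recombinant classes are j+ p+ and j p: 137 + 145 = 282.
Recombination frequency = 282/1120 = 0.2518 ≈ 25.2%, i.e. 25.2 map units.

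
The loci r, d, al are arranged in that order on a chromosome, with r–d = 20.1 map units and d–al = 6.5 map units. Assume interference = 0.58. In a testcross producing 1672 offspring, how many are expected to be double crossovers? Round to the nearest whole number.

Map distances give recombination frequencies of 0.201 and 0.065 for the two intervals.
With interference 0.58 (so coincidence = 0.42), expected double-crossover frequency = 0.201 × 0.065 × 0.42 = 0.00549.
Expected number = 0.00549 × 1672 = 9.17 ≈ 9.

9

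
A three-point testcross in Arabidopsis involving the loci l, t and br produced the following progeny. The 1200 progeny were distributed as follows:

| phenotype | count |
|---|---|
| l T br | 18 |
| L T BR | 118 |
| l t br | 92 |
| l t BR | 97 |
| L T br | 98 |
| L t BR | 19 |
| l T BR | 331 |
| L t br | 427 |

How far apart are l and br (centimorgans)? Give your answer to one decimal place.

20.6 centimorgans

The two most frequent reciprocal classes, L t br and l T BR, are the parental types, so the F1 was L t br / l T BR.
The two rarest classes, L t BR and l T br, are the double crossovers. Comparing them with the parentals, only the br allele has switched, so br is the middle locus and the order is l – br – t.
Crossovers in the l–br interval produce the single-crossover classes l t br and L T BR (92 + 118 = 210) plus the double crossovers (37).
RF(l–br) = (210 + 37) / 1200 = 247/1200 = 0.2058 → 20.6 centimorgans.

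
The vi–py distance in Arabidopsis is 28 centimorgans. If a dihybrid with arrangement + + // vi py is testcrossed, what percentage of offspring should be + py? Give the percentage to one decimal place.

14.0%

A map distance of 28 centimorgans corresponds to a recombination frequency of 0.280.
The F1 is + + / vi py, so + py is a recombinant gamete class with expected frequency r/2 = 0.280/2 = 0.1400.
That is 0.1400 = 14.0% of the progeny.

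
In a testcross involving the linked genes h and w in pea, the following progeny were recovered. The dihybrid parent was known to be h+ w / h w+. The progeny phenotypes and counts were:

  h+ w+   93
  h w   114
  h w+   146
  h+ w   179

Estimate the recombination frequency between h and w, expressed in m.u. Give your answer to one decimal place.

The recombinant classes are h+ w+ and h w: 93 + 114 = 207.
Recombination frequency = 207/532 = 0.3891 ≈ 38.9%, i.e. 38.9 m.u.

38.9 m.u.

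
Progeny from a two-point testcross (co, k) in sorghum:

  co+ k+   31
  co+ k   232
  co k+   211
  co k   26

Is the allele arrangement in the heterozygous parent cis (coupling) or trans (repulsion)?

The two most frequent classes are co+ k (232) and co k+ (211); these are the parental (non-recombinant) types.
So the F1 carried co+ k on one chromosome and co k+ on the other — the recessive alleles are on opposite chromosomes (trans / repulsion).

trans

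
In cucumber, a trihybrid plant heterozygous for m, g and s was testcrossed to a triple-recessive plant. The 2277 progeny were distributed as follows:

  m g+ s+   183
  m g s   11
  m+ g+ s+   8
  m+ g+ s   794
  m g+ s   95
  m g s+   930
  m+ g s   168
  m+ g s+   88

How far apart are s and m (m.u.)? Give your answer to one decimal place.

8.9 m.u.

The two most frequent reciprocal classes, m g s+ and m+ g+ s, are the parental types, so the F1 was m g s+ / m+ g+ s.
The two rarest classes, m g s and m+ g+ s+, are the double crossovers. Comparing them with the parentals, only the s allele has switched, so s is the middle locus and the order is m – s – g.
Crossovers in the m–s interval produce the single-crossover classes m+ g s+ and m g+ s (88 + 95 = 183) plus the double crossovers (19).
RF(m–s) = (183 + 19) / 2277 = 202/2277 = 0.0887 → 8.9 m.u.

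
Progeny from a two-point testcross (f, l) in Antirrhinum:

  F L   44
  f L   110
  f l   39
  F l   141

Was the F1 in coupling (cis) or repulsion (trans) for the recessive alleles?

The two most frequent classes are F l (141) and f L (110); these are the parental (non-recombinant) types.
So the F1 carried F l on one chromosome and f L on the other — the recessive alleles are on opposite chromosomes (trans / repulsion).

trans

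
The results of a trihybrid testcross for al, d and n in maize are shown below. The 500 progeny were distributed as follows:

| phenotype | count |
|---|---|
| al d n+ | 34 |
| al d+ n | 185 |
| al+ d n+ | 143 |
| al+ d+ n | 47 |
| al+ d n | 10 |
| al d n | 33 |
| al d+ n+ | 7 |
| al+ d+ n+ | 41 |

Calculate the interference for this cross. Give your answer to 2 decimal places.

The two most frequent reciprocal classes, al d+ n and al+ d n+, are the parental types, so the F1 was al d+ n / al+ d n+.
The two rarest classes, al d+ n+ and al+ d n, are the double crossovers. Comparing them with the parentals, only the n allele has switched, so n is the middle locus and the order is d – n – al.
d–n: (74 + 17)/500 = 0.1820; n–al: (81 + 17)/500 = 0.1960.
Expected DCO frequency = 0.1820 × 0.1960 ≈ 0.03567; observed = 17/500 ≈ 0.03400.
Coefficient of coincidence = 0.03400/0.03567 ≈ 0.95; interference = 1 − 0.95 = 0.05.

0.05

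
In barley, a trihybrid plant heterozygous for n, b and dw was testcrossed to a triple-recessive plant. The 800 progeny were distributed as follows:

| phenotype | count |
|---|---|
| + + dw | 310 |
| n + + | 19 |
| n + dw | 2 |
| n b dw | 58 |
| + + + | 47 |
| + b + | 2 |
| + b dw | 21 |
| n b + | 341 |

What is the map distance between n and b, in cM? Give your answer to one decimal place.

The two most frequent reciprocal classes, + + dw and n b +, are the parental types, so the F1 was + + dw / n b +.
The two rarest classes, n + dw and + b +, are the double crossovers. Comparing them with the parentals, only the n allele has switched, so n is the middle locus and the order is b – n – dw.
Crossovers in the b–n interval produce the single-crossover classes + b dw and n + + (21 + 19 = 40) plus the double crossovers (4).
RF(b–n) = (40 + 4) / 800 = 44/800 = 0.0550 → 5.5 cM.

5.5 cM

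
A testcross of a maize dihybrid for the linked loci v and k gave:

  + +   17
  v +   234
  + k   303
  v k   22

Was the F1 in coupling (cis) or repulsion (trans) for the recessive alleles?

The two most frequent classes are + k (303) and v + (234); these are the parental (non-recombinant) types.
So the F1 carried + k on one chromosome and v + on the other — the recessive alleles are on opposite chromosomes (trans / repulsion).

trans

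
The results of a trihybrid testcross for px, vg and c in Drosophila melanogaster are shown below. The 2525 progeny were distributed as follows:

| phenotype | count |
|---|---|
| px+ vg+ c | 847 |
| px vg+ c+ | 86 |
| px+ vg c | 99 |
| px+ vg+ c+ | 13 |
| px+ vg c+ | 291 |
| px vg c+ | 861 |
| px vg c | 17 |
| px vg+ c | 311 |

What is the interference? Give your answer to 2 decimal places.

0.44

The two most frequent reciprocal classes, px+ vg+ c and px vg c+, are the parental types, so the F1 was px+ vg+ c / px vg c+.
The two rarest classes, px+ vg+ c+ and px vg c, are the double crossovers. Comparing them with the parentals, only the c allele has switched, so c is the middle locus and the order is px – c – vg.
px–c: (602 + 30)/2525 = 0.2503; c–vg: (185 + 30)/2525 = 0.0851.
Expected DCO frequency = 0.2503 × 0.0851 ≈ 0.02130; observed = 30/2525 ≈ 0.01188.
Coefficient of coincidence = 0.01188/0.02130 ≈ 0.56; interference = 1 − 0.56 = 0.44.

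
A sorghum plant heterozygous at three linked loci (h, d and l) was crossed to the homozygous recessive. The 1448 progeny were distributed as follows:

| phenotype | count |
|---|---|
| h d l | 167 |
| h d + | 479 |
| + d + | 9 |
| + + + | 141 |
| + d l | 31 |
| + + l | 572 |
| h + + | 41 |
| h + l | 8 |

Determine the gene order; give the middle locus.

The two most frequent reciprocal classes, h d + and + + l, are the parental types, so the F1 was h d + / + + l.
The two rarest classes, + d + and h + l, are the double crossovers. Comparing them with the parentals, only the h allele has switched, so h is the middle locus and the order is d – h – l.

h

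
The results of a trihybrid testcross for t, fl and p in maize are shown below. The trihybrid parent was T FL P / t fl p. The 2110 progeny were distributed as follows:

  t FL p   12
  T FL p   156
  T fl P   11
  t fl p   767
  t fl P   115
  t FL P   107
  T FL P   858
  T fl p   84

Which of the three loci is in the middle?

The two rarest classes, T fl P and t FL p, are the double crossovers. Comparing them with the parentals, only the fl allele has switched, so fl is the middle locus and the order is t – fl – p.

fl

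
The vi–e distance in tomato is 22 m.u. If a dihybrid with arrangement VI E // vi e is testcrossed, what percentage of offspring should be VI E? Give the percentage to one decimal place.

A map distance of 22 m.u. corresponds to a recombination frequency of 0.220.
The F1 is VI E / vi e, so VI E is a parental gamete class with expected frequency (1 − r)/2 = 0.780/2 = 0.3900.
That is 0.3900 = 39.0% of the progeny.

39.0%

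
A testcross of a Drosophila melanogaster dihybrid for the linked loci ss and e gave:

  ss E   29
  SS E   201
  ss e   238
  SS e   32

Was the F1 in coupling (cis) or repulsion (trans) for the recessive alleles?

The two most frequent classes are SS E (201) and ss e (238); these are the parental (non-recombinant) types.
So the F1 carried SS E on one chromosome and ss e on the other — the recessive alleles are on the same chromosome (cis / coupling).

cis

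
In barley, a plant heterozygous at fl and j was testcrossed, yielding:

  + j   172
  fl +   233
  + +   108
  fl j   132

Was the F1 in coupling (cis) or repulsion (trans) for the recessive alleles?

trans

The two most frequent classes are + j (172) and fl + (233); these are the parental (non-recombinant) types.
So the F1 carried + j on one chromosome and fl + on the other — the recessive alleles are on opposite chromosomes (trans / repulsion).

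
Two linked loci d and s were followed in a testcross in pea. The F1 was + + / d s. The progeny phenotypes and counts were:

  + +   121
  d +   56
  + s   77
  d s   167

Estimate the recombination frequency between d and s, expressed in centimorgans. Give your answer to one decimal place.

The recombinant classes are + s and d +: 77 + 56 = 133.
Recombination frequency = 133/421 = 0.3159 ≈ 31.6%, i.e. 31.6 centimorgans.

31.6 centimorgans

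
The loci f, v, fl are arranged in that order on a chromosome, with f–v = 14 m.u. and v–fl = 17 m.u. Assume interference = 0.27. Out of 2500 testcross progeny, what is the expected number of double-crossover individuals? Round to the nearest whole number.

Map distances give recombination frequencies of 0.140 and 0.170 for the two intervals.
With interference 0.27 (so coincidence = 0.73), expected double-crossover frequency = 0.140 × 0.170 × 0.73 = 0.01737.
Expected number = 0.01737 × 2500 = 43.44 ≈ 43.

43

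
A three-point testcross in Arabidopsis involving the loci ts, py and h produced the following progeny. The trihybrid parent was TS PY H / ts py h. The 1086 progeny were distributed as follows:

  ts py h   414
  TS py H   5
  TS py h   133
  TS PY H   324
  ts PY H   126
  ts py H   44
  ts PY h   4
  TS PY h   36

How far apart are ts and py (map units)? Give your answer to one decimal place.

24.7 map units

The two rarest classes, TS py H and ts PY h, are the double crossovers. Comparing them with the parentals, only the py allele has switched, so py is the middle locus and the order is h – py – ts.
Crossovers in the py–ts interval produce the single-crossover classes ts PY H and TS py h (126 + 133 = 259) plus the double crossovers (9).
RF(py–ts) = (259 + 9) / 1086 = 268/1086 = 0.2468 → 24.7 map units.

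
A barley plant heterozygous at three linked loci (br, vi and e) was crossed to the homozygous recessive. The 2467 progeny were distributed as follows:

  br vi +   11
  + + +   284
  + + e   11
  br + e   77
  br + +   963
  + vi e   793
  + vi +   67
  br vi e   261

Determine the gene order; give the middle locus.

The two most frequent reciprocal classes, + vi e and br + +, are the parental types, so the F1 was + vi e / br + +.
The two rarest classes, + + e and br vi +, are the double crossovers. Comparing them with the parentals, only the vi allele has switched, so vi is the middle locus and the order is br – vi – e.

vi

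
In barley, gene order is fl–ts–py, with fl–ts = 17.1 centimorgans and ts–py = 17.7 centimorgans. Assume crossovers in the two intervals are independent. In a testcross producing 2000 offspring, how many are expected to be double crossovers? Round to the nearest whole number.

61

Map distances give recombination frequencies of 0.171 and 0.177 for the two intervals.
With no interference, expected double-crossover frequency = 0.171 × 0.177 = 0.03027.
Expected number = 0.03027 × 2000 = 60.53 ≈ 61.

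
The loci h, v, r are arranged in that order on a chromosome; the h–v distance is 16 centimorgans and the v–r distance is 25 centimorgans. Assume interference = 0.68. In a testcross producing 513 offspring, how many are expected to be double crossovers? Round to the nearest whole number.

7

Map distances give recombination frequencies of 0.160 and 0.250 for the two intervals.
With interference 0.68 (so coincidence = 0.32), expected double-crossover frequency = 0.160 × 0.250 × 0.32 = 0.01280.
Expected number = 0.01280 × 513 = 6.57 ≈ 7.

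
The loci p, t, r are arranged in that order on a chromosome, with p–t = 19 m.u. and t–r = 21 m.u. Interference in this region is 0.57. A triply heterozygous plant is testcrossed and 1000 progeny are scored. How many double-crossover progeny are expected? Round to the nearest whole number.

Map distances give recombination frequencies of 0.190 and 0.210 for the two intervals.
With interference 0.57 (so coincidence = 0.43), expected double-crossover frequency = 0.190 × 0.210 × 0.43 = 0.01716.
Expected number = 0.01716 × 1000 = 17.16 ≈ 17.

17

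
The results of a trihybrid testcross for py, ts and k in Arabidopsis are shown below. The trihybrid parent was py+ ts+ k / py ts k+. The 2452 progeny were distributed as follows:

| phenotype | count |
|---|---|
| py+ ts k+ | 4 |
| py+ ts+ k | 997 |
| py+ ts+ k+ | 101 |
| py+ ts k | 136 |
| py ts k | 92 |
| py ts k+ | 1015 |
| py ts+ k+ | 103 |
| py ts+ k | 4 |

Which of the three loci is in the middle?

The two rarest classes, py ts+ k and py+ ts k+, are the double crossovers. Comparing them with the parentals, only the py allele has switched, so py is the middle locus and the order is k – py – ts.

py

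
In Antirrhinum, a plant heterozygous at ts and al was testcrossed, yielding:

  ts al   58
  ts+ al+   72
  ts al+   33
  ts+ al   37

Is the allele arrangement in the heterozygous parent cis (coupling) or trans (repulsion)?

The two most frequent classes are ts+ al+ (72) and ts al (58); these are the parental (non-recombinant) types.
So the F1 carried ts+ al+ on one chromosome and ts al on the other — the recessive alleles are on the same chromosome (cis / coupling).

cis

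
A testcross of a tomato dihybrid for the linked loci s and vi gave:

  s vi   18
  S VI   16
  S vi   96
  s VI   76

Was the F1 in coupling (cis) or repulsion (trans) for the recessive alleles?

trans

The two most frequent classes are S vi (96) and s VI (76); these are the parental (non-recombinant) types.
So the F1 carried S vi on one chromosome and s VI on the other — the recessive alleles are on opposite chromosomes (trans / repulsion).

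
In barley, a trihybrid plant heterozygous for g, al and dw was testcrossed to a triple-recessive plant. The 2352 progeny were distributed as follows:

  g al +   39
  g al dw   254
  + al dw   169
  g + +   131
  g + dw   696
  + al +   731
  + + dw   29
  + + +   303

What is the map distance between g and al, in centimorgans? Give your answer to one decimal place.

26.6 centimorgans

The two most frequent reciprocal classes, g + dw and + al +, are the parental types, so the F1 was g + dw / + al +.
The two rarest classes, + + dw and g al +, are the double crossovers. Comparing them with the parentals, only the g allele has switched, so g is the middle locus and the order is dw – g – al.
Crossovers in the g–al interval produce the single-crossover classes g al dw and + + + (254 + 303 = 557) plus the double crossovers (68).
RF(g–al) = (557 + 68) / 2352 = 625/2352 = 0.2657 → 26.6 centimorgans.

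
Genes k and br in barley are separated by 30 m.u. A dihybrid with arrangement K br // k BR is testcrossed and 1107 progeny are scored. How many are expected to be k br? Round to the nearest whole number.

166

A map distance of 30 m.u. corresponds to a recombination frequency of 0.300.
The F1 is K br / k BR, so k br is a recombinant gamete class with expected frequency r/2 = 0.300/2 = 0.1500.
Expected number = 0.1500 × 1107 = 166.05 ≈ 166.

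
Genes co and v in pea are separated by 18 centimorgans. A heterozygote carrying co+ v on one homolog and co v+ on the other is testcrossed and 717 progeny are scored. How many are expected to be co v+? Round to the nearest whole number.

294

A map distance of 18 centimorgans corresponds to a recombination frequency of 0.180.
The F1 is co+ v / co v+, so co v+ is a parental gamete class with expected frequency (1 − r)/2 = 0.820/2 = 0.4100.
Expected number = 0.4100 × 717 = 293.97 ≈ 294.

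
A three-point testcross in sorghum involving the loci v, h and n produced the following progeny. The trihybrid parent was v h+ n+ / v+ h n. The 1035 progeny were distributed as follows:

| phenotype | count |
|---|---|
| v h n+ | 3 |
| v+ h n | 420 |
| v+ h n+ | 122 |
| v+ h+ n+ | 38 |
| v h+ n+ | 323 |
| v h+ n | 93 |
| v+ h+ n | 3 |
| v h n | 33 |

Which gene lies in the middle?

h

The two rarest classes, v h n+ and v+ h+ n, are the double crossovers. Comparing them with the parentals, only the h allele has switched, so h is the middle locus and the order is v – h – n.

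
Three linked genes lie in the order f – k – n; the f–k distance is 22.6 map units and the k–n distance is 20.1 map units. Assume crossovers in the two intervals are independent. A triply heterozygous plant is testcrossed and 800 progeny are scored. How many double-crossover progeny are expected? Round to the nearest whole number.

Map distances give recombination frequencies of 0.226 and 0.201 for the two intervals.
With no interference, expected double-crossover frequency = 0.226 × 0.201 = 0.04543.
Expected number = 0.04543 × 800 = 36.34 ≈ 36.

36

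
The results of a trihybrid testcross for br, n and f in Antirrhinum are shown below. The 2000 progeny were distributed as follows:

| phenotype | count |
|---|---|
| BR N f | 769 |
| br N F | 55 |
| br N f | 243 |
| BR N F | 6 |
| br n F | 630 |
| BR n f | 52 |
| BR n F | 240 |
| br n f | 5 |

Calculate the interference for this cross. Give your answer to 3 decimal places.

The two most frequent reciprocal classes, br n F and BR N f, are the parental types, so the F1 was br n F / BR N f.
The two rarest classes, br n f and BR N F, are the double crossovers. Comparing them with the parentals, only the f allele has switched, so f is the middle locus and the order is n – f – br.
n–f: (107 + 11)/2000 = 0.0590; f–br: (483 + 11)/2000 = 0.2470.
Expected DCO frequency = 0.0590 × 0.2470 ≈ 0.01457; observed = 11/2000 ≈ 0.00550.
Coefficient of coincidence = 0.00550/0.01457 ≈ 0.377; interference = 1 − 0.377 = 0.623.

0.623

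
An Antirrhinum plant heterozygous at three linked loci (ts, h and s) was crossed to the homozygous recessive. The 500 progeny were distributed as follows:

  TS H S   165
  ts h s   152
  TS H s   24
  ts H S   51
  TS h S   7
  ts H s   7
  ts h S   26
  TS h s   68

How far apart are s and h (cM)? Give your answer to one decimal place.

The two most frequent reciprocal classes, TS H S and ts h s, are the parental types, so the F1 was TS H S / ts h s.
The two rarest classes, TS h S and ts H s, are the double crossovers. Comparing them with the parentals, only the h allele has switched, so h is the middle locus and the order is s – h – ts.
Crossovers in the s–h interval produce the single-crossover classes TS H s and ts h S (24 + 26 = 50) plus the double crossovers (14).
RF(s–h) = (50 + 14) / 500 = 64/500 = 0.1280 → 12.8 cM.

12.8 cM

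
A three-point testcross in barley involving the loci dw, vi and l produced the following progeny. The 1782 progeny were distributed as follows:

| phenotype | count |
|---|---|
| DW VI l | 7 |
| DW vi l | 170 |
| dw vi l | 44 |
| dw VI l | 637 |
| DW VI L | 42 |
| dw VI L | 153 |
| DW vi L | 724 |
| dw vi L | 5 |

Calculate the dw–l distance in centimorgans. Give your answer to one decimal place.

18.8 centimorgans

The two most frequent reciprocal classes, dw VI l and DW vi L, are the parental types, so the F1 was dw VI l / DW vi L.
The two rarest classes, DW VI l and dw vi L, are the double crossovers. Comparing them with the parentals, only the dw allele has switched, so dw is the middle locus and the order is l – dw – vi.
Crossovers in the l–dw interval produce the single-crossover classes dw VI L and DW vi l (153 + 170 = 323) plus the double crossovers (12).
RF(l–dw) = (323 + 12) / 1782 = 335/1782 = 0.1880 → 18.8 centimorgans.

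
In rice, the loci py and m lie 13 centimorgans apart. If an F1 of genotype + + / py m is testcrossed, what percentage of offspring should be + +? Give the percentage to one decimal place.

A map distance of 13 centimorgans corresponds to a recombination frequency of 0.130.
The F1 is + + / py m, so + + is a parental gamete class with expected frequency (1 − r)/2 = 0.870/2 = 0.4350.
That is 0.4350 = 43.5% of the progeny.

43.5%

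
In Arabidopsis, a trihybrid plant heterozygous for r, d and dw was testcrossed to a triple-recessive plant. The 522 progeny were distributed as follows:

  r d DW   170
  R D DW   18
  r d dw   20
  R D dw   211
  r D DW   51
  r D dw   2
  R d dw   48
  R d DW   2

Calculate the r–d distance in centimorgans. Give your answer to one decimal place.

19.7 centimorgans

The two most frequent reciprocal classes, r d DW and R D dw, are the parental types, so the F1 was r d DW / R D dw.
The two rarest classes, R d DW and r D dw, are the double crossovers. Comparing them with the parentals, only the r allele has switched, so r is the middle locus and the order is dw – r – d.
Crossovers in the r–d interval produce the single-crossover classes r D DW and R d dw (51 + 48 = 99) plus the double crossovers (4).
RF(r–d) = (99 + 4) / 522 = 103/522 = 0.1973 → 19.7 centimorgans.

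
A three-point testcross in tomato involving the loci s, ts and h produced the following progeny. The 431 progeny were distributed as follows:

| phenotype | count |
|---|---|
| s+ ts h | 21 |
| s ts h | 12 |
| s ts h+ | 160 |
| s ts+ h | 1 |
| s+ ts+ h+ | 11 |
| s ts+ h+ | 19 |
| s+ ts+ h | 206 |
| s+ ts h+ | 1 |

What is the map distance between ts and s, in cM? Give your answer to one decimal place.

The two most frequent reciprocal classes, s ts h+ and s+ ts+ h, are the parental types, so the F1 was s ts h+ / s+ ts+ h.
The two rarest classes, s+ ts h+ and s ts+ h, are the double crossovers. Comparing them with the parentals, only the s allele has switched, so s is the middle locus and the order is h – s – ts.
Crossovers in the s–ts interval produce the single-crossover classes s ts+ h+ and s+ ts h (19 + 21 = 40) plus the double crossovers (2).
RF(s–ts) = (40 + 2) / 431 = 42/431 = 0.0974 → 9.7 cM.

9.7 cM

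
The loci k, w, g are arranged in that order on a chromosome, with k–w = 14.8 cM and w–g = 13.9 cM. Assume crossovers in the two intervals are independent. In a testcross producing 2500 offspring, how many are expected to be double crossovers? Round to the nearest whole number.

51

Map distances give recombination frequencies of 0.148 and 0.139 for the two intervals.
With no interference, expected double-crossover frequency = 0.148 × 0.139 = 0.02057.
Expected number = 0.02057 × 2500 = 51.43 ≈ 51.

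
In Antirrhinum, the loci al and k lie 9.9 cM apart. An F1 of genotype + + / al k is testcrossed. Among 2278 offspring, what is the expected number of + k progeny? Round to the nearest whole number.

A map distance of 9.9 cM corresponds to a recombination frequency of 0.099.
The F1 is + + / al k, so + k is a recombinant gamete class with expected frequency r/2 = 0.099/2 = 0.0495.
Expected number = 0.0495 × 2278 = 112.76 ≈ 113.

113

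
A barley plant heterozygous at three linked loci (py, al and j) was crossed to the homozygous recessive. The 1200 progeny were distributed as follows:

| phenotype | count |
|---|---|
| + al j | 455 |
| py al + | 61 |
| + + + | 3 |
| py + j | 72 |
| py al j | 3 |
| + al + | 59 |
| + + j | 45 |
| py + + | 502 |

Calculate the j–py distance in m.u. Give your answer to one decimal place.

The two most frequent reciprocal classes, + al j and py + +, are the parental types, so the F1 was + al j / py + +.
The two rarest classes, py al j and + + +, are the double crossovers. Comparing them with the parentals, only the py allele has switched, so py is the middle locus and the order is al – py – j.
Crossovers in the py–j interval produce the single-crossover classes + al + and py + j (59 + 72 = 131) plus the double crossovers (6).
RF(py–j) = (131 + 6) / 1200 = 137/1200 = 0.1142 → 11.4 m.u.

11.4 m.u.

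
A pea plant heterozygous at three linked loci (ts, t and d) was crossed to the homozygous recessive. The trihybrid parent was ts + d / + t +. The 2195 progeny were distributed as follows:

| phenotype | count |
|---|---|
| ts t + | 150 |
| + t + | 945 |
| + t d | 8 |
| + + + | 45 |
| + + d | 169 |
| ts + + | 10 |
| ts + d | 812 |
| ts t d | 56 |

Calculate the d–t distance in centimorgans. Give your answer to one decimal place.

5.4 centimorgans

The two rarest classes, ts + + and + t d, are the double crossovers. Comparing them with the parentals, only the d allele has switched, so d is the middle locus and the order is t – d – ts.
Crossovers in the t–d interval produce the single-crossover classes ts t d and + + + (56 + 45 = 101) plus the double crossovers (18).
RF(t–d) = (101 + 18) / 2195 = 119/2195 = 0.0542 → 5.4 centimorgans.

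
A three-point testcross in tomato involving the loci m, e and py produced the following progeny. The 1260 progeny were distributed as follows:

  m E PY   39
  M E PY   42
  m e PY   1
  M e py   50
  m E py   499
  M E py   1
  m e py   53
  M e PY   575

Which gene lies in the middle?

m

The two most frequent reciprocal classes, m E py and M e PY, are the parental types, so the F1 was m E py / M e PY.
The two rarest classes, M E py and m e PY, are the double crossovers. Comparing them with the parentals, only the m allele has switched, so m is the middle locus and the order is e – m – py.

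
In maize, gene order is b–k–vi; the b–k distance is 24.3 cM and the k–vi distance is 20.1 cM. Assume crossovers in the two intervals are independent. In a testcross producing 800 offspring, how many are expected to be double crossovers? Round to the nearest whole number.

Map distances give recombination frequencies of 0.243 and 0.201 for the two intervals.
With no interference, expected double-crossover frequency = 0.243 × 0.201 = 0.04884.
Expected number = 0.04884 × 800 = 39.07 ≈ 39.

39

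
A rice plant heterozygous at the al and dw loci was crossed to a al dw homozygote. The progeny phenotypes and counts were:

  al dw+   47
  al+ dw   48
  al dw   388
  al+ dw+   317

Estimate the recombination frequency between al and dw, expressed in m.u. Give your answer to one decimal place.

11.9 m.u.

The two most frequent classes, al+ dw+ (317) and al dw (388), are the parental types, so the F1 was al+ dw+ / al dw.
The recombinant classes are al+ dw and al dw+: 48 + 47 = 95.
Recombination frequency = 95/800 = 0.1187 ≈ 11.9%, i.e. 11.9 m.u.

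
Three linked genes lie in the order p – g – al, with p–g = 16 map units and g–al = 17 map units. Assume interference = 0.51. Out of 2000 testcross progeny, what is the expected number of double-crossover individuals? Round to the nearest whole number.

27

Map distances give recombination frequencies of 0.160 and 0.170 for the two intervals.
With interference 0.51 (so coincidence = 0.49), expected double-crossover frequency = 0.160 × 0.170 × 0.49 = 0.01333.
Expected number = 0.01333 × 2000 = 26.66 ≈ 27.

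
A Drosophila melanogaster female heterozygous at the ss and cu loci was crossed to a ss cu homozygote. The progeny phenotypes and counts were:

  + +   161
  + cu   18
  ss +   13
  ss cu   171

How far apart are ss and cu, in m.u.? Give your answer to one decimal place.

8.5 m.u.

The two most frequent classes, + + (161) and ss cu (171), are the parental types, so the F1 was + + / ss cu.
The recombinant classes are + cu and ss +: 18 + 13 = 31.
Recombination frequency = 31/363 = 0.0854 ≈ 8.5%, i.e. 8.5 m.u.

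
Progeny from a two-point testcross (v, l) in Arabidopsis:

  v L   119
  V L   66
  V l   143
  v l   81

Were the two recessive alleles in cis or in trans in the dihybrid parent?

trans

The two most frequent classes are V l (143) and v L (119); these are the parental (non-recombinant) types.
So the F1 carried V l on one chromosome and v L on the other — the recessive alleles are on opposite chromosomes (trans / repulsion).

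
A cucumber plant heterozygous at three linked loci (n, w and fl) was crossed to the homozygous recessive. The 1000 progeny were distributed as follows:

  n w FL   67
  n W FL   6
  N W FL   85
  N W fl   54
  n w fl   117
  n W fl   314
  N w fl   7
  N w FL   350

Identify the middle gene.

fl

The two most frequent reciprocal classes, n W fl and N w FL, are the parental types, so the F1 was n W fl / N w FL.
The two rarest classes, n W FL and N w fl, are the double crossovers. Comparing them with the parentals, only the fl allele has switched, so fl is the middle locus and the order is n – fl – w.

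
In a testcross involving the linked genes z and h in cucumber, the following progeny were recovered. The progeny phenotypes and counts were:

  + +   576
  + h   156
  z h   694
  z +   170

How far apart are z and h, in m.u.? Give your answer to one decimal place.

The two most frequent classes, + + (576) and z h (694), are the parental types, so the F1 was + + / z h.
The recombinant classes are + h and z +: 156 + 170 = 326.
Recombination frequency = 326/1596 = 0.2043 ≈ 20.4%, i.e. 20.4 m.u.

20.4 m.u.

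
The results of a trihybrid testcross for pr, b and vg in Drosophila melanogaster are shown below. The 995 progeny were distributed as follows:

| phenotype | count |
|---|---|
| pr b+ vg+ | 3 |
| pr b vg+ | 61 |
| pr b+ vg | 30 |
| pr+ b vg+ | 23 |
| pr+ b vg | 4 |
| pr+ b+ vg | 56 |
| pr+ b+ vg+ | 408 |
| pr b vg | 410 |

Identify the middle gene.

pr

The two most frequent reciprocal classes, pr b vg and pr+ b+ vg+, are the parental types, so the F1 was pr b vg / pr+ b+ vg+.
The two rarest classes, pr+ b vg and pr b+ vg+, are the double crossovers. Comparing them with the parentals, only the pr allele has switched, so pr is the middle locus and the order is vg – pr – b.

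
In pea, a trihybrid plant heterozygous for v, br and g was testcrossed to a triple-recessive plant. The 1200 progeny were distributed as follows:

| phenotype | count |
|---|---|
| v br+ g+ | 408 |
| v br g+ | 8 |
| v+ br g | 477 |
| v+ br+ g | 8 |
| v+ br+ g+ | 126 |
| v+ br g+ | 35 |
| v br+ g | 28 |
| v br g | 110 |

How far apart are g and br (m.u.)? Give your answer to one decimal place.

The two most frequent reciprocal classes, v br+ g+ and v+ br g, are the parental types, so the F1 was v br+ g+ / v+ br g.
The two rarest classes, v br g+ and v+ br+ g, are the double crossovers. Comparing them with the parentals, only the br allele has switched, so br is the middle locus and the order is g – br – v.
Crossovers in the g–br interval produce the single-crossover classes v br+ g and v+ br g+ (28 + 35 = 63) plus the double crossovers (16).
RF(g–br) = (63 + 16) / 1200 = 79/1200 = 0.0658 → 6.6 m.u.

6.6 m.u.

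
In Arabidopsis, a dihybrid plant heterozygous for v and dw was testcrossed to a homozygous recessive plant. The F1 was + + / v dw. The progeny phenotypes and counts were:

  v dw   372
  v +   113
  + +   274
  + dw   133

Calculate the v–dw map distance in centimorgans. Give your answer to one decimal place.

The recombinant classes are + dw and v +: 133 + 113 = 246.
Recombination frequency = 246/892 = 0.2758 ≈ 27.6%, i.e. 27.6 centimorgans.

27.6 centimorgans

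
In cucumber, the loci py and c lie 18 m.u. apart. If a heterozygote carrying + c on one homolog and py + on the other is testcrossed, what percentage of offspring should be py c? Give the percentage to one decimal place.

A map distance of 18 m.u. corresponds to a recombination frequency of 0.180.
The F1 is + c / py +, so py c is a recombinant gamete class with expected frequency r/2 = 0.180/2 = 0.0900.
That is 0.0900 = 9.0% of the progeny.

9.0%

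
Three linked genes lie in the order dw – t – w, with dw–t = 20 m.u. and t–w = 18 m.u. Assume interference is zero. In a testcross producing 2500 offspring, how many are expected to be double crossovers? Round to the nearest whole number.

90

Map distances give recombination frequencies of 0.200 and 0.180 for the two intervals.
With no interference, expected double-crossover frequency = 0.200 × 0.180 = 0.03600.
Expected number = 0.03600 × 2500 = 90.00 ≈ 90.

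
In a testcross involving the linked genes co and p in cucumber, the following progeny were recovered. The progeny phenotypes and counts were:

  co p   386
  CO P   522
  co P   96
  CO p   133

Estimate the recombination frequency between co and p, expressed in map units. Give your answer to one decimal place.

20.1 map units

The two most frequent classes, CO P (522) and co p (386), are the parental types, so the F1 was CO P / co p.
The recombinant classes are CO p and co P: 133 + 96 = 229.
Recombination frequency = 229/1137 = 0.2014 ≈ 20.1%, i.e. 20.1 map units.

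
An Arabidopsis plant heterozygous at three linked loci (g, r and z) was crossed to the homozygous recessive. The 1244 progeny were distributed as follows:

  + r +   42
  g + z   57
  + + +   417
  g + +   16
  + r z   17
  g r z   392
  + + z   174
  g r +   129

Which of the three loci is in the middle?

g

The two most frequent reciprocal classes, g r z and + + +, are the parental types, so the F1 was g r z / + + +.
The two rarest classes, + r z and g + +, are the double crossovers. Comparing them with the parentals, only the g allele has switched, so g is the middle locus and the order is r – g – z.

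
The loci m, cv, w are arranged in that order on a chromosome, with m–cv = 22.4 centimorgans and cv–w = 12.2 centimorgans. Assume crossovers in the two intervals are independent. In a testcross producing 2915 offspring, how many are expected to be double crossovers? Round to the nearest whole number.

Map distances give recombination frequencies of 0.224 and 0.122 for the two intervals.
With no interference, expected double-crossover frequency = 0.224 × 0.122 = 0.02733.
Expected number = 0.02733 × 2915 = 79.66 ≈ 80.

80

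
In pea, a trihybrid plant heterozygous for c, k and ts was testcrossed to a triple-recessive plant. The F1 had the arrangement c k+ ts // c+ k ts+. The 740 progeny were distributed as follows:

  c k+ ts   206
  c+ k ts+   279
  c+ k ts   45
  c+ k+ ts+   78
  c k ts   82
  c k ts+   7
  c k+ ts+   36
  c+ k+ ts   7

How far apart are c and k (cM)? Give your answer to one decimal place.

23.5 cM

The two rarest classes, c+ k+ ts and c k ts+, are the double crossovers. Comparing them with the parentals, only the c allele has switched, so c is the middle locus and the order is k – c – ts.
Crossovers in the k–c interval produce the single-crossover classes c k ts and c+ k+ ts+ (82 + 78 = 160) plus the double crossovers (14).
RF(k–c) = (160 + 14) / 740 = 174/740 = 0.2351 → 23.5 cM.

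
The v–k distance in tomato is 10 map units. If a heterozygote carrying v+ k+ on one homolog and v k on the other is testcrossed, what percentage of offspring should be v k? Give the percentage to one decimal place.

A map distance of 10 map units corresponds to a recombination frequency of 0.100.
The F1 is v+ k+ / v k, so v k is a parental gamete class with expected frequency (1 − r)/2 = 0.900/2 = 0.4500.
That is 0.4500 = 45.0% of the progeny.

45.0%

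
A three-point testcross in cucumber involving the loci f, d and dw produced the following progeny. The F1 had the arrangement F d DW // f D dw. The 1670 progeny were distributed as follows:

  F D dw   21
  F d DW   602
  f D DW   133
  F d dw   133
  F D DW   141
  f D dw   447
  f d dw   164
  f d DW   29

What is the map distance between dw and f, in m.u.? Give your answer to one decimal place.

The two rarest classes, f d DW and F D dw, are the double crossovers. Comparing them with the parentals, only the f allele has switched, so f is the middle locus and the order is dw – f – d.
Crossovers in the dw–f interval produce the single-crossover classes F d dw and f D DW (133 + 133 = 266) plus the double crossovers (50).
RF(dw–f) = (266 + 50) / 1670 = 316/1670 = 0.1892 → 18.9 m.u.

18.9 m.u.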